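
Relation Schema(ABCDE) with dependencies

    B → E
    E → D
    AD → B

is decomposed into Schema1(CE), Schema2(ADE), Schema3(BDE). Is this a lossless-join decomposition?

Chase test. Columns are ABCDE; row i has aⱼ where attribute j ∈ Schemai, else bᵢⱼ.
Initial tableau (one row per fragment):
  row 1: b11 b12 a3 b14 a5
  row 2: a1 b22 b23 a4 a5
  row 3: b31 a2 b33 a4 a5
Rows 1 and 2 agree on E; apply E→D and equate their D entries.
No row becomes fully distinguished — the join is lossy.

No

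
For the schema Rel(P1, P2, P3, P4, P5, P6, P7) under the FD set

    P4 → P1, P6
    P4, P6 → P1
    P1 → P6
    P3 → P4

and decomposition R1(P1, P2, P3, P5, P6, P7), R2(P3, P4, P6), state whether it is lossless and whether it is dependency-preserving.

lossless but not dependency-preserving

Lossless test: (P3, P6)⁺ = {P1, P3, P4, P6}, which contains all of one fragment — lossless.
Dependency preservation: the restricted closure of {P4} across the fragments never reaches {P1, P6}, so P4 → P1, P6 cannot be enforced without a join — not preserved.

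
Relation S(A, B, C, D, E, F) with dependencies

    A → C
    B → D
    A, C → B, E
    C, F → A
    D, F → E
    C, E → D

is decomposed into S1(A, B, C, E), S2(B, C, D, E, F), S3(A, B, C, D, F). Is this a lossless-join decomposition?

Chase test. Columns are A, B, C, D, E, F; row i has aⱼ where attribute j ∈ Si, else bᵢⱼ.
Initial tableau (one row per fragment):
  row 1: a1 a2 a3 b14 a5 b16
  row 2: b21 a2 a3 a4 a5 a6
  row 3: a1 a2 a3 a4 b35 a6
Rows 1 and 2 agree on B; apply B→D and equate their D entries.
Rows 1 and 3 agree on A, C; apply A, C→B, E and equate their B, E entries.
Rows 2 and 3 agree on C, F; apply C, F→A and equate their A entries.
Row 2 is now all distinguished symbols — the join is lossless.

Yes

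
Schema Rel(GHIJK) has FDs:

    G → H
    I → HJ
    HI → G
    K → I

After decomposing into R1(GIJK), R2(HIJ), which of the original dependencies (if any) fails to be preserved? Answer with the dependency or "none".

G → H

Check G → H: no single fragment contains all of {GH}, and the restricted closure of {G} across the fragments never reaches {H}.
I → HJ is preserved.
HI → G is preserved.
K → I is preserved.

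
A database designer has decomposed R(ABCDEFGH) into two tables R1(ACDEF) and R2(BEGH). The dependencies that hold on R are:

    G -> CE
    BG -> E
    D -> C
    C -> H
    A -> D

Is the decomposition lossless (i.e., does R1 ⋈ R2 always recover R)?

Common attributes: R1 ∩ R2 = {E}.
No dependency enlarges {E}, so (E)⁺ = {E}.
The closure contains neither all of R1 = {ACDEF} nor all of R2 = {BEGH}, so the common attributes are not a superkey of either fragment. The join is lossy.

No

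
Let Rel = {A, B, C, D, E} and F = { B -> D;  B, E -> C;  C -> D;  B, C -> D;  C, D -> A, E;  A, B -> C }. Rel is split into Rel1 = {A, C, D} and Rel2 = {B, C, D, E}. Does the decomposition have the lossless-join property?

Common attributes: Rel1 ∩ Rel2 = {C, D}.
Closure of {C, D}: C, D → A, E applies, adding A, E. So (C, D)⁺ = {A, C, D, E}.
This closure contains every attribute of Rel1, so Rel1 ∩ Rel2 → Rel1. The join is lossless.

Yes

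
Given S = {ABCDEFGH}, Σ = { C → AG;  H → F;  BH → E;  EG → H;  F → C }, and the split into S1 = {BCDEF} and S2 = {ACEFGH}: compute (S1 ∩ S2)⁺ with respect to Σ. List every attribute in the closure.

S1 ∩ S2 = {CEF}.
C → AG applies, adding AG
EG → H applies, adding H
Closure: {ACEFGH}.

ACEFGH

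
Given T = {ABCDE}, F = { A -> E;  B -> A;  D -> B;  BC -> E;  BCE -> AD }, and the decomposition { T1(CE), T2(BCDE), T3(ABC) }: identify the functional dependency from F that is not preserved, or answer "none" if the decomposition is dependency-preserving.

Check A → E: no single fragment contains all of {AE}, and the restricted closure of {A} across the fragments never reaches {E}.
B → A is preserved.
D → B is preserved.
BC → E is preserved.
BCE → AD is preserved.

A -> E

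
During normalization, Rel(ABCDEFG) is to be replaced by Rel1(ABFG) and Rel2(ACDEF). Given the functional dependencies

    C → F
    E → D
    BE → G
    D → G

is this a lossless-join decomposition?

No

Common attributes: Rel1 ∩ Rel2 = {AF}.
No dependency enlarges {AF}, so (AF)⁺ = {AF}.
The closure contains neither all of Rel1 = {ABFG} nor all of Rel2 = {ACDEF}, so the common attributes are not a superkey of either fragment. The join is lossy.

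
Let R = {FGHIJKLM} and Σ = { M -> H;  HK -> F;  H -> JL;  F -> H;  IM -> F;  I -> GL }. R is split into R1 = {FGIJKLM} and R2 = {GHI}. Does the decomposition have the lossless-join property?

No

Common attributes: R1 ∩ R2 = {GI}.
Closure of {GI}: I → GL applies, adding L. So (GI)⁺ = {GIL}.
The closure contains neither all of R1 = {FGIJKLM} nor all of R2 = {GHI}, so the common attributes are not a superkey of either fragment. The join is lossy.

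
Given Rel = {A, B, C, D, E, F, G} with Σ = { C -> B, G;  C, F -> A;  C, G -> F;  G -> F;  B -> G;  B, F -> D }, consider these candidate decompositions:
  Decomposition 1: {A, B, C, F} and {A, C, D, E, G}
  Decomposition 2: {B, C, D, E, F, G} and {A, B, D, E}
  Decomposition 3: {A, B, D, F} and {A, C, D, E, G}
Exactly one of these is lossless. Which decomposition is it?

Decomposition 1: common = {A, C}, closure = {A, B, C, D, F, G} → lossless.
Decomposition 2: common = {B, D, E}, closure = {B, D, E, F, G} → lossy.
Decomposition 3: common = {A, D}, closure = {A, D} → lossy.

Decomposition 1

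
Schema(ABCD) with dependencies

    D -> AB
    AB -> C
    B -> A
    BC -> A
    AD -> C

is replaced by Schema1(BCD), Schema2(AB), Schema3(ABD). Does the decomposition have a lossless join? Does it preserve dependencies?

lossless and dependency-preserving

Lossless test (chase): Rows 1 and 3 agree on D; apply D→AB and equate their AB entries. Rows 1 and 2 agree on AB; apply AB→C and equate their C entries. Rows 1 and 3 agree on AB; apply AB→C and equate their C entries. Row 1 is now all distinguished symbols — the join is lossless.
Dependency preservation: AB → C; BC → A; AD → C are not contained in any single fragment, but the restricted closure of each left-hand side across the fragments still reaches the right-hand side; the remaining FDs each lie inside some fragment. All dependencies are preserved.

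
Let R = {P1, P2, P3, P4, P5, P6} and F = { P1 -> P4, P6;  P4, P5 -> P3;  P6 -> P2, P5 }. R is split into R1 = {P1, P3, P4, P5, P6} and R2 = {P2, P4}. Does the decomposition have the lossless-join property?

No

Common attributes: R1 ∩ R2 = {P4}.
No dependency enlarges {P4}, so (P4)⁺ = {P4}.
The closure contains neither all of R1 = {P1, P3, P4, P5, P6} nor all of R2 = {P2, P4}, so the common attributes are not a superkey of either fragment. The join is lossy.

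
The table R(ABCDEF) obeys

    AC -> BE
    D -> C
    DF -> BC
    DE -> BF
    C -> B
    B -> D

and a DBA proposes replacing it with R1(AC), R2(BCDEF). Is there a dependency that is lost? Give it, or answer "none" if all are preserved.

AC -> BE

Check AC → BE: no single fragment contains all of {ABCE}, and the restricted closure of {AC} across the fragments never reaches {BE}.
D → C is preserved.
DF → BC is preserved.
DE → BF is preserved.
C → B is preserved.
B → D is preserved.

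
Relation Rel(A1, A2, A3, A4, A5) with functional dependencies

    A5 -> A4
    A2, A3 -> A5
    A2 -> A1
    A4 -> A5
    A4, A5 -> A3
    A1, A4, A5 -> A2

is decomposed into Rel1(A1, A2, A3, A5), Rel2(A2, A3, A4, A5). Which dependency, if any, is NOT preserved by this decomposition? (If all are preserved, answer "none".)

A5 → A4 lies within Rel2.
A2, A3 → A5 lies within Rel1.
A2 → A1 lies within Rel1.
A4 → A5 lies within Rel2.
A4, A5 → A3 lies within Rel2.
A1, A4, A5 → A2: restricted closure across fragments reaches A2.
Every dependency is enforceable on the fragments, so the decomposition is dependency-preserving.

none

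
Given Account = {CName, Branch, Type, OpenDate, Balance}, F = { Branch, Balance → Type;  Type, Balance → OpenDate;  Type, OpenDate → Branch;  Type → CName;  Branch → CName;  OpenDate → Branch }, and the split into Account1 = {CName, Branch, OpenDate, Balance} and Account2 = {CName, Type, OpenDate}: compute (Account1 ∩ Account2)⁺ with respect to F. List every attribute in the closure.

CName, Branch, OpenDate

Account1 ∩ Account2 = {CName, OpenDate}.
OpenDate → Branch applies, adding Branch
Closure: {CName, Branch, OpenDate}.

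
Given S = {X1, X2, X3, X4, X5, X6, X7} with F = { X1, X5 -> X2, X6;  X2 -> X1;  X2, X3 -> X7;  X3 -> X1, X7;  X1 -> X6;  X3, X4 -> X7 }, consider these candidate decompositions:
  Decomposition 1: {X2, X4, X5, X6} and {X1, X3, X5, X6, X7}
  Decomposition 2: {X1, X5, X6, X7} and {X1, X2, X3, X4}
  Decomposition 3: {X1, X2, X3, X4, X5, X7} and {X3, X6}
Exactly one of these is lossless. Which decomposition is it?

Decomposition 1: common = {X5, X6}, closure = {X5, X6} → lossy.
Decomposition 2: common = {X1}, closure = {X1, X6} → lossy.
Decomposition 3: common = {X3}, closure = {X1, X3, X6, X7} → lossless.

Decomposition 3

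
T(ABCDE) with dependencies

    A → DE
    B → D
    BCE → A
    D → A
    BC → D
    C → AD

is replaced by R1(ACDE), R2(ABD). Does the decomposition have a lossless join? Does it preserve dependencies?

Lossless test: (AD)⁺ = {ADE}, which is a superkey of neither fragment — lossy.
Dependency preservation: BCE → A; BC → D are not contained in any single fragment, but the restricted closure of each left-hand side across the fragments still reaches the right-hand side; the remaining FDs each lie inside some fragment. All dependencies are preserved.

lossy but dependency-preserving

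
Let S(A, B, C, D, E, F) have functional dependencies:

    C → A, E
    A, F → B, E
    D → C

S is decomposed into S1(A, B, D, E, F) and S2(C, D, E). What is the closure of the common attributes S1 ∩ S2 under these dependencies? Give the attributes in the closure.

A, C, D, E

S1 ∩ S2 = {D, E}.
D → C applies, adding C
C → A, E applies, adding A
Closure: {A, C, D, E}.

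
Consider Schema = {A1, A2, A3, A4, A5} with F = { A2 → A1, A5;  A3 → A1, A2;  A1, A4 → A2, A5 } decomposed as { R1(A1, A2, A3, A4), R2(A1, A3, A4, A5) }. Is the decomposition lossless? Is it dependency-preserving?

lossless but not dependency-preserving

Lossless test: (A1, A3, A4)⁺ = {A1, A2, A3, A4, A5}, which contains all of one fragment — lossless.
Dependency preservation: the restricted closure of {A2} across the fragments never reaches {A1, A5}, so A2 → A1, A5 cannot be enforced without a join — not preserved.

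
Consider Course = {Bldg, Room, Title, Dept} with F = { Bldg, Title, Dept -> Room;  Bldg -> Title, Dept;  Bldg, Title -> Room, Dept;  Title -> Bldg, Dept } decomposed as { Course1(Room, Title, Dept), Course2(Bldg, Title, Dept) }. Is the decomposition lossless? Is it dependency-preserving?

Lossless test: (Title, Dept)⁺ = {Bldg, Room, Title, Dept}, which contains all of one fragment — lossless.
Dependency preservation: Bldg, Title, Dept → Room; Bldg, Title → Room, Dept are not contained in any single fragment, but the restricted closure of each left-hand side across the fragments still reaches the right-hand side; the remaining FDs each lie inside some fragment. All dependencies are preserved.

lossless and dependency-preserving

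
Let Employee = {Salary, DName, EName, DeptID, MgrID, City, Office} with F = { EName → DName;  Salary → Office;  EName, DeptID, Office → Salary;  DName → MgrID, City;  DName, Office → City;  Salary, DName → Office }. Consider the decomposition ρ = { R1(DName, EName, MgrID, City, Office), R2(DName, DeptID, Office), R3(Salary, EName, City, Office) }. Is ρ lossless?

No

Chase test. Columns are Salary, DName, EName, DeptID, MgrID, City, Office; row i has aⱼ where attribute j ∈ Ri, else bᵢⱼ.
Initial tableau (one row per fragment):
  row 1: b11 a2 a3 b14 a5 a6 a7
  row 2: b21 a2 b23 a4 b25 b26 a7
  row 3: a1 b32 a3 b34 b35 a6 a7
Rows 1 and 3 agree on EName; apply EName→DName and equate their DName entries.
Rows 1 and 2 agree on DName; apply DName→MgrID, City and equate their MgrID, City entries.
Rows 1 and 3 agree on DName; apply DName→MgrID, City and equate their MgrID, City entries.
No row becomes fully distinguished — the join is lossy.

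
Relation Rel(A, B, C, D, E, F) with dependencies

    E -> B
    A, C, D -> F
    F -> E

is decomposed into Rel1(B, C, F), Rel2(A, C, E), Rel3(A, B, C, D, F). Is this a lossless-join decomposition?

No

Chase test. Columns are A, B, C, D, E, F; row i has aⱼ where attribute j ∈ Reli, else bᵢⱼ.
Initial tableau (one row per fragment):
  row 1: b11 a2 a3 b14 b15 a6
  row 2: a1 b22 a3 b24 a5 b26
  row 3: a1 a2 a3 a4 b35 a6
Rows 1 and 3 agree on F; apply F→E and equate their E entries.
No row becomes fully distinguished — the join is lossy.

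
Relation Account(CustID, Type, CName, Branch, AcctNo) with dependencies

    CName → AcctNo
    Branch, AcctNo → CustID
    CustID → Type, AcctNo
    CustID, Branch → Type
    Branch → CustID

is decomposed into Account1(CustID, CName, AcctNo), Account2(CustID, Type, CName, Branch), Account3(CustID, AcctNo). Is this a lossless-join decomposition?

Chase test. Columns are CustID, Type, CName, Branch, AcctNo; row i has aⱼ where attribute j ∈ Accounti, else bᵢⱼ.
Initial tableau (one row per fragment):
  row 1: a1 b12 a3 b14 a5
  row 2: a1 a2 a3 a4 b25
  row 3: a1 b32 b33 b34 a5
Rows 1 and 2 agree on CName; apply CName→AcctNo and equate their AcctNo entries.
Rows 1 and 2 agree on CustID; apply CustID→Type, AcctNo and equate their Type, AcctNo entries.
Rows 1 and 3 agree on CustID; apply CustID→Type, AcctNo and equate their Type, AcctNo entries.
Row 2 is now all distinguished symbols — the join is lossless.

Yes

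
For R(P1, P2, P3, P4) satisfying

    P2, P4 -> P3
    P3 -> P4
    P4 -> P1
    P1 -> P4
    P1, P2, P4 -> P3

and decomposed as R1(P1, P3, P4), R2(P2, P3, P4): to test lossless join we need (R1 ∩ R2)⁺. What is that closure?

P1, P3, P4

R1 ∩ R2 = {P3, P4}.
P4 → P1 applies, adding P1
Closure: {P1, P3, P4}.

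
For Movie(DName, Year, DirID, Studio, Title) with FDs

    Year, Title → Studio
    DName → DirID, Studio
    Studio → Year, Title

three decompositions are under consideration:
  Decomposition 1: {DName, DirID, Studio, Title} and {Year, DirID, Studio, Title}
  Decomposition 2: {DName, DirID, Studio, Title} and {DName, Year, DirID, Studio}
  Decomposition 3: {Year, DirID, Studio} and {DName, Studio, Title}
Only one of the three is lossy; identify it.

Decomposition 3

Decomposition 1: common = {DirID, Studio, Title}, closure = {Year, DirID, Studio, Title} → lossless.
Decomposition 2: common = {DName, DirID, Studio}, closure = {DName, Year, DirID, Studio, Title} → lossless.
Decomposition 3: common = {Studio}, closure = {Year, Studio, Title} → lossy.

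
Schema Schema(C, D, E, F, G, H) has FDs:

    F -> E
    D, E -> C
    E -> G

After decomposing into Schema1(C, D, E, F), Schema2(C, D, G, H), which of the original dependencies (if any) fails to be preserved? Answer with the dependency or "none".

E -> G

Check E → G: no single fragment contains all of {E, G}, and the restricted closure of {E} across the fragments never reaches {G}.
F → E is preserved.
D, E → C is preserved.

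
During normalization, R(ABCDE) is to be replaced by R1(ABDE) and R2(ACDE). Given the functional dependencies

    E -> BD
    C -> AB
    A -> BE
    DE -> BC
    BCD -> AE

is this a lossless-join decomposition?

Common attributes: R1 ∩ R2 = {ADE}.
Closure of {ADE}: E → BD applies, adding B; DE → BC applies, adding C. So (ADE)⁺ = {ABCDE}.
This closure contains every attribute of R1, so R1 ∩ R2 → R1. The join is lossless.

Yes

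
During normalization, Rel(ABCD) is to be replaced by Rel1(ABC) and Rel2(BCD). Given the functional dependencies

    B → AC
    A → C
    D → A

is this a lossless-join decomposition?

Common attributes: Rel1 ∩ Rel2 = {BC}.
Closure of {BC}: B → AC applies, adding A. So (BC)⁺ = {ABC}.
This closure contains every attribute of Rel1, so Rel1 ∩ Rel2 → Rel1. The join is lossless.

Yes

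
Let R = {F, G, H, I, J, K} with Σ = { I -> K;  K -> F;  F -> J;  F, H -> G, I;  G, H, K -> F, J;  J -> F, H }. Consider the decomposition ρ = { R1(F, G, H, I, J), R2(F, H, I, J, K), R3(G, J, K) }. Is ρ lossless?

Chase test. Columns are F, G, H, I, J, K; row i has aⱼ where attribute j ∈ Ri, else bᵢⱼ.
Initial tableau (one row per fragment):
  row 1: a1 a2 a3 a4 a5 b16
  row 2: a1 b22 a3 a4 a5 a6
  row 3: b31 a2 b33 b34 a5 a6
Rows 1 and 2 agree on I; apply I→K and equate their K entries.
Rows 1 and 3 agree on K; apply K→F and equate their F entries.
Rows 1 and 2 agree on F, H; apply F, H→G, I and equate their G, I entries.
Rows 1 and 3 agree on J; apply J→F, H and equate their F, H entries.
Rows 1 and 3 agree on F, H; apply F, H→G, I and equate their G, I entries.
Row 1 is now all distinguished symbols — the join is lossless.

Yes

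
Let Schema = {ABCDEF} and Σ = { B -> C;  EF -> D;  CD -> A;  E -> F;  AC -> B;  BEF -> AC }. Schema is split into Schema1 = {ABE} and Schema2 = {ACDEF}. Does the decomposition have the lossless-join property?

Common attributes: Schema1 ∩ Schema2 = {AE}.
Closure of {AE}: E → F applies, adding F; EF → D applies, adding D. So (AE)⁺ = {ADEF}.
The closure contains neither all of Schema1 = {ABE} nor all of Schema2 = {ACDEF}, so the common attributes are not a superkey of either fragment. The join is lossy.

No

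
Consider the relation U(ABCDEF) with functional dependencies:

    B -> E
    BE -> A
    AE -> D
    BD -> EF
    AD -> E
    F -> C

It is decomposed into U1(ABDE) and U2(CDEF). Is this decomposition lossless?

Common attributes: U1 ∩ U2 = {DE}.
No dependency enlarges {DE}, so (DE)⁺ = {DE}.
The closure contains neither all of U1 = {ABDE} nor all of U2 = {CDEF}, so the common attributes are not a superkey of either fragment. The join is lossy.

No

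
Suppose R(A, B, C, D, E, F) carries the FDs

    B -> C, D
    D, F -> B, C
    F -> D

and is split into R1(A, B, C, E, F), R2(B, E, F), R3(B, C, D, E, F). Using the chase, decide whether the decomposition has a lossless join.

Yes

Chase test. Columns are A, B, C, D, E, F; row i has aⱼ where attribute j ∈ Ri, else bᵢⱼ.
Initial tableau (one row per fragment):
  row 1: a1 a2 a3 b14 a5 a6
  row 2: b21 a2 b23 b24 a5 a6
  row 3: b31 a2 a3 a4 a5 a6
Rows 1 and 2 agree on B; apply B→C, D and equate their C, D entries.
Rows 1 and 3 agree on B; apply B→C, D and equate their C, D entries.
Row 1 is now all distinguished symbols — the join is lossless.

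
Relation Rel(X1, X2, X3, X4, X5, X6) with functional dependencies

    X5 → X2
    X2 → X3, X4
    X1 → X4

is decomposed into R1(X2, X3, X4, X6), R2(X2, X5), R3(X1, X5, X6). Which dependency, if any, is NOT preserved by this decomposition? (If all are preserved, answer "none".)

Check X1 → X4: no single fragment contains all of {X1, X4}, and the restricted closure of {X1} across the fragments never reaches {X4}.
X5 → X2 is preserved.
X2 → X3, X4 is preserved.

X1 → X4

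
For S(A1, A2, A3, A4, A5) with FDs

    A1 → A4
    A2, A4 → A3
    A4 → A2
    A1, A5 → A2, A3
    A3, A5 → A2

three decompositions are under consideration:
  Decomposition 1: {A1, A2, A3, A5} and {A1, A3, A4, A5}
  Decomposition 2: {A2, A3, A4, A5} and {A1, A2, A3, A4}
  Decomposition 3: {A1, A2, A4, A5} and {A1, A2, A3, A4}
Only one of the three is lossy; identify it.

Decomposition 2

Decomposition 1: common = {A1, A3, A5}, closure = {A1, A2, A3, A4, A5} → lossless.
Decomposition 2: common = {A2, A3, A4}, closure = {A2, A3, A4} → lossy.
Decomposition 3: common = {A1, A2, A4}, closure = {A1, A2, A3, A4} → lossless.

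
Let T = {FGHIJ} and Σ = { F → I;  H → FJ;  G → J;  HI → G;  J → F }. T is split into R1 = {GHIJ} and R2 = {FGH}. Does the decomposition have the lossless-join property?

Common attributes: R1 ∩ R2 = {GH}.
Closure of {GH}: H → FJ applies, adding FJ; F → I applies, adding I. So (GH)⁺ = {FGHIJ}.
This closure contains every attribute of R1, so R1 ∩ R2 → R1. The join is lossless.

Yes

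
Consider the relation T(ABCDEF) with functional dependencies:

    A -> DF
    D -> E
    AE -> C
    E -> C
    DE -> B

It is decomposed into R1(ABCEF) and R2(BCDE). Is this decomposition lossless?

No

Common attributes: R1 ∩ R2 = {BCE}.
No dependency enlarges {BCE}, so (BCE)⁺ = {BCE}.
The closure contains neither all of R1 = {ABCEF} nor all of R2 = {BCDE}, so the common attributes are not a superkey of either fragment. The join is lossy.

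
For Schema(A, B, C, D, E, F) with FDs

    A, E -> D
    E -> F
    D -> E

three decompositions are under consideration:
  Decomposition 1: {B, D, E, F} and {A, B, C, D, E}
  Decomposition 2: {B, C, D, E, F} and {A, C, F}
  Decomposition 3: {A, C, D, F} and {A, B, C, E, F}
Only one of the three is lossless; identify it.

Decomposition 1

Decomposition 1: common = {B, D, E}, closure = {B, D, E, F} → lossless.
Decomposition 2: common = {C, F}, closure = {C, F} → lossy.
Decomposition 3: common = {A, C, F}, closure = {A, C, F} → lossy.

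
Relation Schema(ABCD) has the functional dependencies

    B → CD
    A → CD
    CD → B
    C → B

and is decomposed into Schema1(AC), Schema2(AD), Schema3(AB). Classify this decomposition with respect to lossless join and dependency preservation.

lossless but not dependency-preserving

Lossless test (chase): Rows 1 and 2 agree on A; apply A→CD and equate their CD entries. Rows 1 and 3 agree on A; apply A→CD and equate their CD entries. Rows 1 and 2 agree on CD; apply CD→B and equate their B entries. Rows 1 and 3 agree on CD; apply CD→B and equate their B entries. Row 1 is now all distinguished symbols — the join is lossless.
Dependency preservation: the restricted closure of {B} across the fragments never reaches {CD}, so B → CD cannot be enforced without a join — not preserved.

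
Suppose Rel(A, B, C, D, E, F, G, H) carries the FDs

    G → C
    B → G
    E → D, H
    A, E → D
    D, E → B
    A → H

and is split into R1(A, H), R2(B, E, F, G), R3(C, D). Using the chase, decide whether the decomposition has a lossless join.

No

Chase test. Columns are A, B, C, D, E, F, G, H; row i has aⱼ where attribute j ∈ Ri, else bᵢⱼ.
Initial tableau (one row per fragment):
  row 1: a1 b12 b13 b14 b15 b16 b17 a8
  row 2: b21 a2 b23 b24 a5 a6 a7 b28
  row 3: b31 b32 a3 a4 b35 b36 b37 b38
No row becomes fully distinguished — the join is lossy.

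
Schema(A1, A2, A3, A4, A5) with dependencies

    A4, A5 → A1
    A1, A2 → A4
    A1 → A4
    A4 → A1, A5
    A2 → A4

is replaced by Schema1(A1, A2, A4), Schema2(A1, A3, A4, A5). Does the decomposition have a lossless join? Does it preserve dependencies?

Lossless test: (A1, A4)⁺ = {A1, A4, A5}, which is a superkey of neither fragment — lossy.
Dependency preservation: every FD's attributes lie within a single fragment, so each can be enforced locally — preserved.

lossy but dependency-preserving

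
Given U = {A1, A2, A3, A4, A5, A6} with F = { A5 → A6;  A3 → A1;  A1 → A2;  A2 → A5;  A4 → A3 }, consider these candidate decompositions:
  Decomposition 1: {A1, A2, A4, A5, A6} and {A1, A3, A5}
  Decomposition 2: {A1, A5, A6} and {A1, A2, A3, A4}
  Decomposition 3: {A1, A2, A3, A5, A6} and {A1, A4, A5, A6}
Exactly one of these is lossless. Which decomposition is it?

Decomposition 1: common = {A1, A5}, closure = {A1, A2, A5, A6} → lossy.
Decomposition 2: common = {A1}, closure = {A1, A2, A5, A6} → lossless.
Decomposition 3: common = {A1, A5, A6}, closure = {A1, A2, A5, A6} → lossy.

Decomposition 2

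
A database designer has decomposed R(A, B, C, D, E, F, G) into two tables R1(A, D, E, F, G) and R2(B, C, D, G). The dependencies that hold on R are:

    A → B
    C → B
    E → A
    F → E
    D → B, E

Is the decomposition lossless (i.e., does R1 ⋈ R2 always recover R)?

No

Common attributes: R1 ∩ R2 = {D, G}.
Closure of {D, G}: D → B, E applies, adding B, E; E → A applies, adding A. So (D, G)⁺ = {A, B, D, E, G}.
The closure contains neither all of R1 = {A, D, E, F, G} nor all of R2 = {B, C, D, G}, so the common attributes are not a superkey of either fragment. The join is lossy.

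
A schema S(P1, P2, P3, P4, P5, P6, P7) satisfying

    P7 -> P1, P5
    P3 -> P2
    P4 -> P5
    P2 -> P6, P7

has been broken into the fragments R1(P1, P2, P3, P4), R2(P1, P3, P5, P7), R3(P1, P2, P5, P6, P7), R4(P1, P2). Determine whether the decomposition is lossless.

Chase test. Columns are P1, P2, P3, P4, P5, P6, P7; row i has aⱼ where attribute j ∈ Ri, else bᵢⱼ.
Initial tableau (one row per fragment):
  row 1: a1 a2 a3 a4 b15 b16 b17
  row 2: a1 b22 a3 b24 a5 b26 a7
  row 3: a1 a2 b33 b34 a5 a6 a7
  row 4: a1 a2 b43 b44 b45 b46 b47
Rows 1 and 2 agree on P3; apply P3→P2 and equate their P2 entries.
Rows 1 and 2 agree on P2; apply P2→P6, P7 and equate their P6, P7 entries.
Rows 1 and 3 agree on P2; apply P2→P6, P7 and equate their P6, P7 entries.
Rows 1 and 4 agree on P2; apply P2→P6, P7 and equate their P6, P7 entries.
Rows 1 and 2 agree on P7; apply P7→P1, P5 and equate their P1, P5 entries.
Rows 1 and 4 agree on P7; apply P7→P1, P5 and equate their P1, P5 entries.
Row 1 is now all distinguished symbols — the join is lossless.

Yes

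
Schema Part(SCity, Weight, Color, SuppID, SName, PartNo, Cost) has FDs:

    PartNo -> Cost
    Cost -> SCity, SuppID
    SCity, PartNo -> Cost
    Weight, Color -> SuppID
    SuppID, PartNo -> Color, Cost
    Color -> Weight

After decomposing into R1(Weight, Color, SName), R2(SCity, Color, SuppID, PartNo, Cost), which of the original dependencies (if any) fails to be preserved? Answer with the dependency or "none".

none

PartNo → Cost lies within R2.
Cost → SCity, SuppID lies within R2.
SCity, PartNo → Cost lies within R2.
Weight, Color → SuppID: restricted closure across fragments reaches SuppID.
SuppID, PartNo → Color, Cost lies within R2.
Color → Weight lies within R1.
Every dependency is enforceable on the fragments, so the decomposition is dependency-preserving.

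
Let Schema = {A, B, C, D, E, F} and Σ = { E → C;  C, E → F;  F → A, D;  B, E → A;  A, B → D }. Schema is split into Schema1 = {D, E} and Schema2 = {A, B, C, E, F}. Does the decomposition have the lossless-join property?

Yes

Common attributes: Schema1 ∩ Schema2 = {E}.
Closure of {E}: E → C applies, adding C; C, E → F applies, adding F; F → A, D applies, adding A, D. So (E)⁺ = {A, C, D, E, F}.
This closure contains every attribute of Schema1, so Schema1 ∩ Schema2 → Schema1. The join is lossless.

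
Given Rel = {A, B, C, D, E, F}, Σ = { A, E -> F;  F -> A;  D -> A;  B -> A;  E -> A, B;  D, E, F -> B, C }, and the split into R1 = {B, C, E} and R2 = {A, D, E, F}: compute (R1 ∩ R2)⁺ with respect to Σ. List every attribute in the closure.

R1 ∩ R2 = {E}.
E → A, B applies, adding A, B
A, E → F applies, adding F
Closure: {A, B, E, F}.

A, B, E, F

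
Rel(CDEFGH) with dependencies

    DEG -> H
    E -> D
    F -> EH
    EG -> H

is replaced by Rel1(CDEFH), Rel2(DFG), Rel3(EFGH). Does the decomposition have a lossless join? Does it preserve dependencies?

Lossless test (chase): Rows 1 and 3 agree on E; apply E→D and equate their D entries. Rows 1 and 2 agree on F; apply F→EH and equate their EH entries. No row becomes fully distinguished — the join is lossy.
Dependency preservation: DEG → H is not contained in any single fragment, but the restricted closure of its left-hand side across the fragments still reaches the right-hand side; the remaining FDs each lie inside some fragment. All dependencies are preserved.

lossy but dependency-preserving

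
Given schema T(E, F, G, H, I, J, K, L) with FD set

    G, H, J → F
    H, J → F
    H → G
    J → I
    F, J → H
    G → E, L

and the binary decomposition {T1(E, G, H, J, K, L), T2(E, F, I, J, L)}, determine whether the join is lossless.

No

Common attributes: T1 ∩ T2 = {E, J, L}.
Closure of {E, J, L}: J → I applies, adding I. So (E, J, L)⁺ = {E, I, J, L}.
The closure contains neither all of T1 = {E, G, H, J, K, L} nor all of T2 = {E, F, I, J, L}, so the common attributes are not a superkey of either fragment. The join is lossy.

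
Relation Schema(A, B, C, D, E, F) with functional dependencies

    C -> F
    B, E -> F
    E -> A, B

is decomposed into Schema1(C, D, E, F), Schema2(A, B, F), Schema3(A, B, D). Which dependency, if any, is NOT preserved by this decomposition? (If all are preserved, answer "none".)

Check E → A, B: no single fragment contains all of {A, B, E}, and the restricted closure of {E} across the fragments never reaches {A, B}.
C → F is preserved.
B, E → F is preserved.

E -> A, B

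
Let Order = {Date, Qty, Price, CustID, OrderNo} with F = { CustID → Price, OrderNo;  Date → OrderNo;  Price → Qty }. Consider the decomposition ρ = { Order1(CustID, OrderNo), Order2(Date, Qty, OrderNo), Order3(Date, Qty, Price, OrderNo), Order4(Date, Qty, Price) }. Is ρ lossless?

Chase test. Columns are Date, Qty, Price, CustID, OrderNo; row i has aⱼ where attribute j ∈ Orderi, else bᵢⱼ.
Initial tableau (one row per fragment):
  row 1: b11 b12 b13 a4 a5
  row 2: a1 a2 b23 b24 a5
  row 3: a1 a2 a3 b34 a5
  row 4: a1 a2 a3 b44 b45
Rows 2 and 4 agree on Date; apply Date→OrderNo and equate their OrderNo entries.
No row becomes fully distinguished — the join is lossy.

No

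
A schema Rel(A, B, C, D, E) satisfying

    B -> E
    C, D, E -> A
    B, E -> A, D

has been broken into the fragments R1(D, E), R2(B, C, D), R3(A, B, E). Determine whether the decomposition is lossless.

Yes

Chase test. Columns are A, B, C, D, E; row i has aⱼ where attribute j ∈ Ri, else bᵢⱼ.
Initial tableau (one row per fragment):
  row 1: b11 b12 b13 a4 a5
  row 2: b21 a2 a3 a4 b25
  row 3: a1 a2 b33 b34 a5
Rows 2 and 3 agree on B; apply B→E and equate their E entries.
Rows 2 and 3 agree on B, E; apply B, E→A, D and equate their A, D entries.
Row 2 is now all distinguished symbols — the join is lossless.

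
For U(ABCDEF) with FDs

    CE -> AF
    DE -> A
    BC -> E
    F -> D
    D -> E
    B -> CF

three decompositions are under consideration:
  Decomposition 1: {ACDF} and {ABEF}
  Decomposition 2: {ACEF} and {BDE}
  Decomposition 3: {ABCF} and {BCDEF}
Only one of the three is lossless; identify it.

Decomposition 3

Decomposition 1: common = {AF}, closure = {ADEF} → lossy.
Decomposition 2: common = {E}, closure = {E} → lossy.
Decomposition 3: common = {BCF}, closure = {ABCDEF} → lossless.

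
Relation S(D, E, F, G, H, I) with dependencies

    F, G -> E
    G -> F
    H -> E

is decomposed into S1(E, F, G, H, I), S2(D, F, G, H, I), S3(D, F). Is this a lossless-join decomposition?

Chase test. Columns are D, E, F, G, H, I; row i has aⱼ where attribute j ∈ Si, else bᵢⱼ.
Initial tableau (one row per fragment):
  row 1: b11 a2 a3 a4 a5 a6
  row 2: a1 b22 a3 a4 a5 a6
  row 3: a1 b32 a3 b34 b35 b36
Rows 1 and 2 agree on F, G; apply F, G→E and equate their E entries.
Row 2 is now all distinguished symbols — the join is lossless.

Yes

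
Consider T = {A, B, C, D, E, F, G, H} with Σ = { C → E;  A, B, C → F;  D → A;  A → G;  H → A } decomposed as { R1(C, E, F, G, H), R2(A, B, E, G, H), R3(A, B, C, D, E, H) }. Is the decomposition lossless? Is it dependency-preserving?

lossy and not dependency-preserving

Lossless test (chase): Rows 2 and 3 agree on A; apply A→G and equate their G entries. Rows 1 and 2 agree on H; apply H→A and equate their A entries. No row becomes fully distinguished — the join is lossy.
Dependency preservation: the restricted closure of {A, B, C} across the fragments never reaches {F}, so A, B, C → F cannot be enforced without a join — not preserved.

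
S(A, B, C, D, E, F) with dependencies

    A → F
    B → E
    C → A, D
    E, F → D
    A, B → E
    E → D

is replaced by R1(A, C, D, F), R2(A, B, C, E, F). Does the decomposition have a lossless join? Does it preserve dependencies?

Lossless test: (A, C, F)⁺ = {A, C, D, F}, which contains all of one fragment — lossless.
Dependency preservation: the restricted closure of {E, F} across the fragments never reaches {D}, so E, F → D cannot be enforced without a join — not preserved.

lossless but not dependency-preserving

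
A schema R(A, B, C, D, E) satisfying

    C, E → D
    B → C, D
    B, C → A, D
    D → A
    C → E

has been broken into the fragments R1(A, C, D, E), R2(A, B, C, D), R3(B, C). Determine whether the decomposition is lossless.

Chase test. Columns are A, B, C, D, E; row i has aⱼ where attribute j ∈ Ri, else bᵢⱼ.
Initial tableau (one row per fragment):
  row 1: a1 b12 a3 a4 a5
  row 2: a1 a2 a3 a4 b25
  row 3: b31 a2 a3 b34 b35
Rows 2 and 3 agree on B; apply B→C, D and equate their C, D entries.
Rows 2 and 3 agree on B, C; apply B, C→A, D and equate their A, D entries.
Rows 1 and 2 agree on C; apply C→E and equate their E entries.
Rows 1 and 3 agree on C; apply C→E and equate their E entries.
Row 2 is now all distinguished symbols — the join is lossless.

Yes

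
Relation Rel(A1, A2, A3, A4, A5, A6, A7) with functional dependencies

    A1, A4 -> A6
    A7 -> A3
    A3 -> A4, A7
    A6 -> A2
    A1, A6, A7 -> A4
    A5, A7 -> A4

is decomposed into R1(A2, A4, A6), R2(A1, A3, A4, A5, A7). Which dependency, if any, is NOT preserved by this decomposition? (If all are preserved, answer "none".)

Check A1, A4 → A6: no single fragment contains all of {A1, A4, A6}, and the restricted closure of {A1, A4} across the fragments never reaches {A6}.
A7 → A3 is preserved.
A3 → A4, A7 is preserved.
A6 → A2 is preserved.
A1, A6, A7 → A4 is preserved.
A5, A7 → A4 is preserved.

A1, A4 -> A6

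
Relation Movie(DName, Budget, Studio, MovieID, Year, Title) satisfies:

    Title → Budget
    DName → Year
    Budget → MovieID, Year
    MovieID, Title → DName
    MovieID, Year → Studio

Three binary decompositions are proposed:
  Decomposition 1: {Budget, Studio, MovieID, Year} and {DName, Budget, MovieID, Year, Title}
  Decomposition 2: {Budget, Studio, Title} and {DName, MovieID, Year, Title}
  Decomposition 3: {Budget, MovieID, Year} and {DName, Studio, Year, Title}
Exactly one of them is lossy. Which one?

Decomposition 1: common = {Budget, MovieID, Year}, closure = {Budget, Studio, MovieID, Year} → lossless.
Decomposition 2: common = {Title}, closure = {DName, Budget, Studio, MovieID, Year, Title} → lossless.
Decomposition 3: common = {Year}, closure = {Year} → lossy.

Decomposition 3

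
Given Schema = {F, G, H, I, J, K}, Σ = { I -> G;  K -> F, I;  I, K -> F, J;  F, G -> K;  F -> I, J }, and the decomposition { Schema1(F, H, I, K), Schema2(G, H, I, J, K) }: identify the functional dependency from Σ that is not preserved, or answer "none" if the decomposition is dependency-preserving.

I → G lies within Schema2.
K → F, I lies within Schema1.
I, K → F, J: restricted closure across fragments reaches F, J.
F, G → K: restricted closure across fragments reaches K.
F → I, J: restricted closure across fragments reaches I, J.
Every dependency is enforceable on the fragments, so the decomposition is dependency-preserving.

none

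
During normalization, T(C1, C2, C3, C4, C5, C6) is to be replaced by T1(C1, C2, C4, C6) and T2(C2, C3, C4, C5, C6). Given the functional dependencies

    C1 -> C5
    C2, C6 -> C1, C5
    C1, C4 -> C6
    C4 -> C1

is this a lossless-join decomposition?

Yes

Common attributes: T1 ∩ T2 = {C2, C4, C6}.
Closure of {C2, C4, C6}: C2, C6 → C1, C5 applies, adding C1, C5. So (C2, C4, C6)⁺ = {C1, C2, C4, C5, C6}.
This closure contains every attribute of T1, so T1 ∩ T2 → T1. The join is lossless.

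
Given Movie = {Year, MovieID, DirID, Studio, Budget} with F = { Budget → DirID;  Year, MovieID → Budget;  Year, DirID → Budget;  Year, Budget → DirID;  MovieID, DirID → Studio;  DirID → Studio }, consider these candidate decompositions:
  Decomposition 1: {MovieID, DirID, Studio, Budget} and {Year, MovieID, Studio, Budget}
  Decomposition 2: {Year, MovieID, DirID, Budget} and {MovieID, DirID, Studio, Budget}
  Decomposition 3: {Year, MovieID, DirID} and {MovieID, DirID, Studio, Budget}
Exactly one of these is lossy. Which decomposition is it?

Decomposition 3

Decomposition 1: common = {MovieID, Studio, Budget}, closure = {MovieID, DirID, Studio, Budget} → lossless.
Decomposition 2: common = {MovieID, DirID, Budget}, closure = {MovieID, DirID, Studio, Budget} → lossless.
Decomposition 3: common = {MovieID, DirID}, closure = {MovieID, DirID, Studio} → lossy.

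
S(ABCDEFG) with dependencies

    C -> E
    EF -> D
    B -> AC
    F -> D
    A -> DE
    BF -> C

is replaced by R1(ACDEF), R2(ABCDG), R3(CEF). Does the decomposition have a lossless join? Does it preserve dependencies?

lossy but dependency-preserving

Lossless test (chase): Rows 1 and 2 agree on C; apply C→E and equate their E entries. Rows 1 and 3 agree on EF; apply EF→D and equate their D entries. No row becomes fully distinguished — the join is lossy.
Dependency preservation: BF → C is not contained in any single fragment, but the restricted closure of its left-hand side across the fragments still reaches the right-hand side; the remaining FDs each lie inside some fragment. All dependencies are preserved.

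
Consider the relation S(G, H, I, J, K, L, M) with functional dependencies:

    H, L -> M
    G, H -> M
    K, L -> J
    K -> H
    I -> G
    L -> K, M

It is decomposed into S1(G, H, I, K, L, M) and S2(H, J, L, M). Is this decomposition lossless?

Common attributes: S1 ∩ S2 = {H, L, M}.
Closure of {H, L, M}: L → K, M applies, adding K; K, L → J applies, adding J. So (H, L, M)⁺ = {H, J, K, L, M}.
This closure contains every attribute of S2, so S1 ∩ S2 → S2. The join is lossless.

Yes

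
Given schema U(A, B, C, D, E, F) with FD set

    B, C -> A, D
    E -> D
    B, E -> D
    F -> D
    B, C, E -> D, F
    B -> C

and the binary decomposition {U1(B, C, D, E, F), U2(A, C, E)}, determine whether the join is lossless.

No

Common attributes: U1 ∩ U2 = {C, E}.
Closure of {C, E}: E → D applies, adding D. So (C, E)⁺ = {C, D, E}.
The closure contains neither all of U1 = {B, C, D, E, F} nor all of U2 = {A, C, E}, so the common attributes are not a superkey of either fragment. The join is lossy.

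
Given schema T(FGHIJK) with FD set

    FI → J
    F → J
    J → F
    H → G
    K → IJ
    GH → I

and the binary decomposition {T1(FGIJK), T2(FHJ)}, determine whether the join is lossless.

No

Common attributes: T1 ∩ T2 = {FJ}.
No dependency enlarges {FJ}, so (FJ)⁺ = {FJ}.
The closure contains neither all of T1 = {FGIJK} nor all of T2 = {FHJ}, so the common attributes are not a superkey of either fragment. The join is lossy.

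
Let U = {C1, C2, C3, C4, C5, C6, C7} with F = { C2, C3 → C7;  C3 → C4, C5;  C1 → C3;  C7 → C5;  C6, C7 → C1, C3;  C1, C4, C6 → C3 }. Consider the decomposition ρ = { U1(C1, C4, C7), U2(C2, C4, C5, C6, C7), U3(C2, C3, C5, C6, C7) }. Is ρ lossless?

Chase test. Columns are C1, C2, C3, C4, C5, C6, C7; row i has aⱼ where attribute j ∈ Ui, else bᵢⱼ.
Initial tableau (one row per fragment):
  row 1: a1 b12 b13 a4 b15 b16 a7
  row 2: b21 a2 b23 a4 a5 a6 a7
  row 3: b31 a2 a3 b34 a5 a6 a7
Rows 1 and 2 agree on C7; apply C7→C5 and equate their C5 entries.
Rows 2 and 3 agree on C6, C7; apply C6, C7→C1, C3 and equate their C1, C3 entries.
Rows 2 and 3 agree on C3; apply C3→C4, C5 and equate their C4, C5 entries.
No row becomes fully distinguished — the join is lossy.

No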